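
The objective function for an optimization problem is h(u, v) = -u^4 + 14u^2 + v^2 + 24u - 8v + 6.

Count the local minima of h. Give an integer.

1

h separates as a function of u plus a function of v, so ∇h=0 decouples.
∂h/∂u = -4(u - 3)(u + 1)(u + 2) = 0 at u ∈ {-2, -1, 3}; ∂h/∂v = 2(v - 4) = 0 at v ∈ {4}.
The Hessian is diagonal: diag(h_uu, h_vv). Second derivatives: h_uu(-2)=-20, h_uu(-1)=16, h_uu(3)=-80; h_vv(4)=2.
Local minima occur where both diagonal entries positive: (-1, 4). Count: 1.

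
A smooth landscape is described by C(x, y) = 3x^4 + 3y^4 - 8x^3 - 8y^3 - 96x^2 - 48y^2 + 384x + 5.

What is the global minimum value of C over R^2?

C(x,y) separates as P(x) + Q(y) + 5, so its minimum is min P + min Q + 5.
P'(x) = 12(x - 4)(x - 2)(x + 4) vanishes at x ∈ {-4, 2, 4}; Q'(y) = 12y(y - 4)(y + 2) vanishes at y ∈ {-2, 0, 4}.
Local minima of P (where P''>0): P(-4)=-1792, P(4)=256. Local minima of Q: Q(-2)=-80, Q(4)=-512.
So the global minimum of C is P(-4) + Q(4) + 5 = -1792 − 512 + 5 = -2299, attained at (-4, 4).

-2299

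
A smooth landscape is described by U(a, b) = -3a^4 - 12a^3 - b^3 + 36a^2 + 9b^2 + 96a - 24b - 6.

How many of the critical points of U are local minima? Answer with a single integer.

1

U separates as a function of a plus a function of b, so ∇U=0 decouples.
∂U/∂a = -12(a - 2)(a + 1)(a + 4) = 0 at a ∈ {-4, -1, 2}; ∂U/∂b = -3(b - 4)(b - 2) = 0 at b ∈ {2, 4}.
The Hessian is diagonal: diag(U_aa, U_bb). Second derivatives: U_aa(-4)=-216, U_aa(-1)=108, U_aa(2)=-216; U_bb(2)=6, U_bb(4)=-6.
Local minima occur where both diagonal entries positive: (-1, 2). Count: 1.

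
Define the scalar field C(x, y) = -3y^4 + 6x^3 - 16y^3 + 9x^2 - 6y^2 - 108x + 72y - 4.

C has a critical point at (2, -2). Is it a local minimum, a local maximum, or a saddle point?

The mixed partial ∂²C/∂x∂y is 0, so the Hessian at any point is diag(C_xx, C_yy) = diag(18(2x + 1), -12(3y^2 + 8y + 1)).
At (2, -2): H = diag(90, 36).
Both eigenvalues are positive, so H is positive definite: a local minimum.

local minimum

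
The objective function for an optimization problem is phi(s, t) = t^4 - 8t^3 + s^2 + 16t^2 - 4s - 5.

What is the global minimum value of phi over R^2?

-9

phi(s,t) separates as P(s) + Q(t) − 5, so its minimum is min P + min Q − 5.
P'(s) = 2s - 4 vanishes at s ∈ {2}; Q'(t) = 4t(t - 4)(t - 2) vanishes at t ∈ {0, 2, 4}.
Local minima of P (where P''>0): P(2)=-4. Local minima of Q: Q(0)=0, Q(4)=0.
So the global minimum of phi is P(2) + Q(0) − 5 = -4 + 0 − 5 = -9, attained at (2, 0).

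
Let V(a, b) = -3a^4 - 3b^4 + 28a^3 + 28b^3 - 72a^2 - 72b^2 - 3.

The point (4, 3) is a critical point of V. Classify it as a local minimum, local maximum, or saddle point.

saddle point

The mixed partial ∂²V/∂a∂b is 0, so the Hessian at any point is diag(V_aa, V_bb) = diag(12(-3a^2 + 14a - 12), 12(-3b^2 + 14b - 12)).
At (4, 3): H = diag(-48, 36).
The eigenvalues have opposite signs, so H is indefinite: a saddle point.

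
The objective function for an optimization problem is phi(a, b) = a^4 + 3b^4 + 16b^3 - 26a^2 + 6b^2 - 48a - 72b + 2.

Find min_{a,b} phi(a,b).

-397

phi(a,b) separates as P(a) + Q(b) + 2, so its minimum is min P + min Q + 2.
P'(a) = 4(a - 4)(a + 1)(a + 3) vanishes at a ∈ {-3, -1, 4}; Q'(b) = 12(b - 1)(b + 2)(b + 3) vanishes at b ∈ {-3, -2, 1}.
Local minima of P (where P''>0): P(-3)=-9, P(4)=-352. Local minima of Q: Q(-3)=81, Q(1)=-47.
So the global minimum of phi is P(4) + Q(1) + 2 = -352 − 47 + 2 = -397, attained at (4, 1).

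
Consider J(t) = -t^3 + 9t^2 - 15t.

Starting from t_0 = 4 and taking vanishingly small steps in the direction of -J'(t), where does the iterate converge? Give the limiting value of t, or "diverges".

1

J'(t) = -3(t - 5)(t - 1), so J'(4) = 9.
Gradient descent moves in the -J' direction, i.e. t is decreasing.
The nearest critical point in that direction is t = 1, where J'' = 12 > 0 (a local minimum). The iterate converges there.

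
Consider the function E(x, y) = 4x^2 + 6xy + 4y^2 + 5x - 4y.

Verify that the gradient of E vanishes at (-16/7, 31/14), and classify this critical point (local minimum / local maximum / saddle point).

∇E = (8x + 6y + 5, 6x + 8y - 4); substituting (-16/7, 31/14) gives ∇E = (0, 0), so (-16/7, 31/14) is indeed a critical point.
The Hessian of E is constant: H = [[8, 6], [6, 8]].
det(H) = 8·8 − 6² = 28.
det(H) > 0 and tr(H) = 16 > 0, so H is positive definite and the point is a local minimum.

local minimum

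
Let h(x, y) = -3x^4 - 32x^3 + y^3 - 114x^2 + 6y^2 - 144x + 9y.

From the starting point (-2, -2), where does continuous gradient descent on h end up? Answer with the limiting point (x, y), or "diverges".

h is separable, so gradient descent decouples: x follows -∂h/∂x, y follows -∂h/∂y.
∂h/∂x = -12(x + 1)(x + 3)(x + 4); at x=-2 this is 24, so x decreases.
∂h/∂y = 3(y + 1)(y + 3); at y=-2 this is -3, so y increases.
x converges to its nearest critical value -3 (a local min of the x-part); y converges to -1. The iterate converges to (-3, -1).

(-3, -1)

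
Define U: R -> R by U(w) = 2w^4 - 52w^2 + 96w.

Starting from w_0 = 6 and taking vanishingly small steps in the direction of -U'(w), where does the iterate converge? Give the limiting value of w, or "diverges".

3

U'(w) = 8(w - 3)(w - 1)(w + 4), so U'(6) = 1200.
Gradient descent moves in the -U' direction, i.e. w is decreasing.
The nearest critical point in that direction is w = 3, where U'' = 112 > 0 (a local minimum). The iterate converges there.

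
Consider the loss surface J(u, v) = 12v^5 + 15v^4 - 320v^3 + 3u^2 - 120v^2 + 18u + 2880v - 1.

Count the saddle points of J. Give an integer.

J separates as a function of u plus a function of v, so ∇J=0 decouples.
∂J/∂u = 6(u + 3) = 0 at u ∈ {-3}; ∂J/∂v = 60(v - 3)(v - 2)(v + 2)(v + 4) = 0 at v ∈ {-4, -2, 2, 3}.
The Hessian is diagonal: diag(J_uu, J_vv). Second derivatives: J_uu(-3)=6; J_vv(-4)=-5040, J_vv(-2)=2400, J_vv(2)=-1440, J_vv(3)=2100.
Saddle points occur where the two diagonal entries have opposite signs: (-3, -4), (-3, 2). Count: 2.

2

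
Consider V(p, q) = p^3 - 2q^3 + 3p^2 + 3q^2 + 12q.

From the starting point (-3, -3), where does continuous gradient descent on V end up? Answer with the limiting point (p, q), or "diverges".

diverges

V is separable, so gradient descent decouples: p follows -∂V/∂p, q follows -∂V/∂q.
∂V/∂p = 3p(p + 2); at p=-3 this is 9, so p decreases.
∂V/∂q = -6(q - 2)(q + 1); at q=-3 this is -60, so q increases.
The p-coordinate has no critical point in that direction and runs off to infinity.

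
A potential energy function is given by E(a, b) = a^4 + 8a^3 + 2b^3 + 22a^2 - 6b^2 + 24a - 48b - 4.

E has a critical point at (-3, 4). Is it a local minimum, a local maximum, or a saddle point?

The mixed partial ∂²E/∂a∂b is 0, so the Hessian at any point is diag(E_aa, E_bb) = diag(4(3a^2 + 12a + 11), 12(b - 1)).
At (-3, 4): H = diag(8, 36).
Both eigenvalues are positive, so H is positive definite: a local minimum.

local minimum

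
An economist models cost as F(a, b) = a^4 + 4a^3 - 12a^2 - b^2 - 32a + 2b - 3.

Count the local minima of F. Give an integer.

F separates as a function of a plus a function of b, so ∇F=0 decouples.
∂F/∂a = 4(a - 2)(a + 1)(a + 4) = 0 at a ∈ {-4, -1, 2}; ∂F/∂b = -2(b - 1) = 0 at b ∈ {1}.
The Hessian is diagonal: diag(F_aa, F_bb). Second derivatives: F_aa(-4)=72, F_aa(-1)=-36, F_aa(2)=72; F_bb(1)=-2.
Local minima occur where both diagonal entries positive: none. Count: 0.

0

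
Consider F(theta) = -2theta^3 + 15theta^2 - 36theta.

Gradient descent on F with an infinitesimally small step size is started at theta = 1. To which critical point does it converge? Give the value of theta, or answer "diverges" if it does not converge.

F'(theta) = -6(theta - 3)(theta - 2), so F'(1) = -12.
Gradient descent moves in the -F' direction, i.e. theta is increasing.
The nearest critical point in that direction is theta = 2, where F'' = 6 > 0 (a local minimum). The iterate converges there.

2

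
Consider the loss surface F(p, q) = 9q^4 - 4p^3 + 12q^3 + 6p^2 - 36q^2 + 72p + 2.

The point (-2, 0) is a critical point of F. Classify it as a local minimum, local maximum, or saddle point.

The mixed partial ∂²F/∂p∂q is 0, so the Hessian at any point is diag(F_pp, F_qq) = diag(12(-2p + 1), 36(3q^2 + 2q - 2)).
At (-2, 0): H = diag(60, -72).
The eigenvalues have opposite signs, so H is indefinite: a saddle point.

saddle point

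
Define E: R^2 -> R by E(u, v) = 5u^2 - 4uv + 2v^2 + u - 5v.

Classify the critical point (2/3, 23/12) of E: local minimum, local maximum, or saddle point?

The Hessian of E is constant: H = [[10, -4], [-4, 4]].
det(H) = 10·4 − (-4)² = 24.
det(H) > 0 and tr(H) = 14 > 0, so H is positive definite and the point is a local minimum.

local minimum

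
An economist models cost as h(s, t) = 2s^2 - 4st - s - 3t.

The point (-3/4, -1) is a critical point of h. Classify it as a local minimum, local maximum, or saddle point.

The Hessian of h is constant: H = [[4, -4], [-4, 0]].
det(H) = 4·0 − (-4)² = -16.
Since det(H) < 0, H is indefinite and the critical point is a saddle point.

saddle point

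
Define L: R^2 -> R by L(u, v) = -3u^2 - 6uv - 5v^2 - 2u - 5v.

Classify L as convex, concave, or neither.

L is quadratic, so its Hessian is the constant matrix H = [[-6, -6], [-6, -10]].
det(H) = 24, tr(H) = -16.
det(H) > 0 and tr(H) < 0, so H is negative definite everywhere: concave.

concave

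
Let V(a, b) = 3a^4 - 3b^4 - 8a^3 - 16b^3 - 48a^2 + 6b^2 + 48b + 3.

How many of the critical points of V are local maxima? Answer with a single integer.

2

V separates as a function of a plus a function of b, so ∇V=0 decouples.
∂V/∂a = 12a(a - 4)(a + 2) = 0 at a ∈ {-2, 0, 4}; ∂V/∂b = -12(b - 1)(b + 1)(b + 4) = 0 at b ∈ {-4, -1, 1}.
The Hessian is diagonal: diag(V_aa, V_bb). Second derivatives: V_aa(-2)=144, V_aa(0)=-96, V_aa(4)=288; V_bb(-4)=-180, V_bb(-1)=72, V_bb(1)=-120.
Local maxima occur where both diagonal entries negative: (0, -4), (0, 1). Count: 2.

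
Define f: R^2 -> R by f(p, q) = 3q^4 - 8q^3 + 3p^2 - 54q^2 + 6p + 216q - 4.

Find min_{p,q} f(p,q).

f(p,q) separates as A(p) + B(q) − 4, so its minimum is min A + min B − 4.
A'(p) = 6p + 6 vanishes at p ∈ {-1}; B'(q) = 12(q - 3)(q - 2)(q + 3) vanishes at q ∈ {-3, 2, 3}.
Local minima of A (where A''>0): A(-1)=-3. Local minima of B: B(-3)=-675, B(3)=189.
So the global minimum of f is A(-1) + B(-3) − 4 = -3 − 675 − 4 = -682, attained at (-1, -3).

-682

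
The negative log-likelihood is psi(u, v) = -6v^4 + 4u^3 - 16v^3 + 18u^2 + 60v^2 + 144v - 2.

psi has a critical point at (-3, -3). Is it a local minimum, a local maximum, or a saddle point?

The mixed partial ∂²psi/∂u∂v is 0, so the Hessian at any point is diag(psi_uu, psi_vv) = diag(12(2u + 3), 24(-3v^2 - 4v + 5)).
At (-3, -3): H = diag(-36, -240).
Both eigenvalues are negative, so H is negative definite: a local maximum.

local maximum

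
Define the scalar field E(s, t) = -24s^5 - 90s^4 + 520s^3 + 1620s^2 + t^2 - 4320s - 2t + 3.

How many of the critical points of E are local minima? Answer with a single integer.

E separates as a function of s plus a function of t, so ∇E=0 decouples.
∂E/∂s = -120(s - 3)(s - 1)(s + 3)(s + 4) = 0 at s ∈ {-4, -3, 1, 3}; ∂E/∂t = 2(t - 1) = 0 at t ∈ {1}.
The Hessian is diagonal: diag(E_ss, E_tt). Second derivatives: E_ss(-4)=4200, E_ss(-3)=-2880, E_ss(1)=4800, E_ss(3)=-10080; E_tt(1)=2.
Local minima occur where both diagonal entries positive: (-4, 1), (1, 1). Count: 2.

2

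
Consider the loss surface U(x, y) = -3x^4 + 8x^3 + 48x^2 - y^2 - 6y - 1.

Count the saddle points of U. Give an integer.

U separates as a function of x plus a function of y, so ∇U=0 decouples.
∂U/∂x = -12x(x - 4)(x + 2) = 0 at x ∈ {-2, 0, 4}; ∂U/∂y = -2(y + 3) = 0 at y ∈ {-3}.
The Hessian is diagonal: diag(U_xx, U_yy). Second derivatives: U_xx(-2)=-144, U_xx(0)=96, U_xx(4)=-288; U_yy(-3)=-2.
Saddle points occur where the two diagonal entries have opposite signs: (0, -3). Count: 1.

1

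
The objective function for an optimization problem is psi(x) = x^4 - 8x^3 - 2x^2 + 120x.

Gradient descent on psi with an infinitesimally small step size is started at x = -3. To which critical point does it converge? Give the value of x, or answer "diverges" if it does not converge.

-2

psi'(x) = 4(x - 5)(x - 3)(x + 2), so psi'(-3) = -192.
Gradient descent moves in the -psi' direction, i.e. x is increasing.
The nearest critical point in that direction is x = -2, where psi'' = 140 > 0 (a local minimum). The iterate converges there.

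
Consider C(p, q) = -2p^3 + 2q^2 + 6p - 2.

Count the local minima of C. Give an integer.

1

C separates as a function of p plus a function of q, so ∇C=0 decouples.
∂C/∂p = -6(p - 1)(p + 1) = 0 at p ∈ {-1, 1}; ∂C/∂q = 4q = 0 at q ∈ {0}.
The Hessian is diagonal: diag(C_pp, C_qq). Second derivatives: C_pp(-1)=12, C_pp(1)=-12; C_qq(0)=4.
Local minima occur where both diagonal entries positive: (-1, 0). Count: 1.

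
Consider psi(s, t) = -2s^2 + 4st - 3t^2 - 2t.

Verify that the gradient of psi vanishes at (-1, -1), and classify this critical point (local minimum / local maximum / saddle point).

∇psi = (-4s + 4t, 4s - 6t - 2); substituting (-1, -1) gives ∇psi = (0, 0), so (-1, -1) is indeed a critical point.
The Hessian of psi is constant: H = [[-4, 4], [4, -6]].
det(H) = (-4)·(-6) − 4² = 8.
det(H) > 0 and tr(H) = -10 < 0, so H is negative definite and the point is a local maximum.

local maximum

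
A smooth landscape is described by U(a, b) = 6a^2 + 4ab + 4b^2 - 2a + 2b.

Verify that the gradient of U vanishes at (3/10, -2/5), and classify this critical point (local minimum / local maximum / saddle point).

local minimum

∇U = (12a + 4b - 2, 4a + 8b + 2); substituting (3/10, -2/5) gives ∇U = (0, 0), so (3/10, -2/5) is indeed a critical point.
The Hessian of U is constant: H = [[12, 4], [4, 8]].
det(H) = 12·8 − 4² = 80.
det(H) > 0 and tr(H) = 20 > 0, so H is positive definite and the point is a local minimum.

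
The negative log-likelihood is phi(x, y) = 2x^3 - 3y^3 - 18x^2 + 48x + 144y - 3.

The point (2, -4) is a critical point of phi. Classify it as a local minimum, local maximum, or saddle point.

The mixed partial ∂²phi/∂x∂y is 0, so the Hessian at any point is diag(phi_xx, phi_yy) = diag(12(x - 3), -18y).
At (2, -4): H = diag(-12, 72).
The eigenvalues have opposite signs, so H is indefinite: a saddle point.

saddle point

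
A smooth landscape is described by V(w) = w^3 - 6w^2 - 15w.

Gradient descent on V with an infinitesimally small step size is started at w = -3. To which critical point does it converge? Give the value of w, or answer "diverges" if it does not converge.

V'(w) = 3(w - 5)(w + 1), so V'(-3) = 48.
Gradient descent moves in the -V' direction, i.e. w is decreasing.
There is no critical point below w=-3, and V' keeps the same sign, so the iterate runs off to −∞.

diverges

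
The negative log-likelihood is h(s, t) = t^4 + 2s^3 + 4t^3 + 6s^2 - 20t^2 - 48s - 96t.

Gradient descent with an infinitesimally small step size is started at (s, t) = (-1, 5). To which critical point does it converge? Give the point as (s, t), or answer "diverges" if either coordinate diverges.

h is separable, so gradient descent decouples: s follows -∂h/∂s, t follows -∂h/∂t.
∂h/∂s = 6(s - 2)(s + 4); at s=-1 this is -54, so s increases.
∂h/∂t = 4(t - 3)(t + 2)(t + 4); at t=5 this is 504, so t decreases.
s converges to its nearest critical value 2 (a local min of the s-part); t converges to 3. The iterate converges to (2, 3).

(2, 3)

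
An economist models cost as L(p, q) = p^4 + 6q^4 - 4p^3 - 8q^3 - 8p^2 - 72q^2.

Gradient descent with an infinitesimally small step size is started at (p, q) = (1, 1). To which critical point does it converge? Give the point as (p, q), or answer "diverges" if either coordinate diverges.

L is separable, so gradient descent decouples: p follows -∂L/∂p, q follows -∂L/∂q.
∂L/∂p = 4p(p - 4)(p + 1); at p=1 this is -24, so p increases.
∂L/∂q = 24q(q - 3)(q + 2); at q=1 this is -144, so q increases.
p converges to its nearest critical value 4 (a local min of the p-part); q converges to 3. The iterate converges to (4, 3).

(4, 3)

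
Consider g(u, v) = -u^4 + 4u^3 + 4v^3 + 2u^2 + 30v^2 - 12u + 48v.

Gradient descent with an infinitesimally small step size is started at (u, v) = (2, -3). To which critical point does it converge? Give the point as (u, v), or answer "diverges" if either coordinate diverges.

g is separable, so gradient descent decouples: u follows -∂g/∂u, v follows -∂g/∂v.
∂g/∂u = -4(u - 3)(u - 1)(u + 1); at u=2 this is 12, so u decreases.
∂g/∂v = 12(v + 1)(v + 4); at v=-3 this is -24, so v increases.
u converges to its nearest critical value 1 (a local min of the u-part); v converges to -1. The iterate converges to (1, -1).

(1, -1)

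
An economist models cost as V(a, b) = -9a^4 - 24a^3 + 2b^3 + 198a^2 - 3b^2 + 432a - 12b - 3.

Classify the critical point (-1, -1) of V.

The mixed partial ∂²V/∂a∂b is 0, so the Hessian at any point is diag(V_aa, V_bb) = diag(36(-3a^2 - 4a + 11), 6(2b - 1)).
At (-1, -1): H = diag(432, -18).
The eigenvalues have opposite signs, so H is indefinite: a saddle point.

saddle point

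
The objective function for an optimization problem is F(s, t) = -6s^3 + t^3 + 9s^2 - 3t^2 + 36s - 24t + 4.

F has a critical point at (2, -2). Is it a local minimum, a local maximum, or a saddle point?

The mixed partial ∂²F/∂s∂t is 0, so the Hessian at any point is diag(F_ss, F_tt) = diag(18(-2s + 1), 6(t - 1)).
At (2, -2): H = diag(-54, -18).
Both eigenvalues are negative, so H is negative definite: a local maximum.

local maximum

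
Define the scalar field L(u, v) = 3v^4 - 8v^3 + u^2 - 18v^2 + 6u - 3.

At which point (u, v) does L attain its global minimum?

L(u,v) separates as P(u) + Q(v) − 3, so its minimum is min P + min Q − 3.
P'(u) = 2u + 6 vanishes at u ∈ {-3}; Q'(v) = 12v(v - 3)(v + 1) vanishes at v ∈ {-1, 0, 3}.
Local minima of P (where P''>0): P(-3)=-9. Local minima of Q: Q(-1)=-7, Q(3)=-135.
So the global minimum of L is P(-3) + Q(3) − 3 = -9 − 135 − 3 = -147, attained at (-3, 3).

(-3, 3)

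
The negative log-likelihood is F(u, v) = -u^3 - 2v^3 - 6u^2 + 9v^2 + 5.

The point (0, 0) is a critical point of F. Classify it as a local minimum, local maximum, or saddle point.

The mixed partial ∂²F/∂u∂v is 0, so the Hessian at any point is diag(F_uu, F_vv) = diag(-6(u + 2), 6(-2v + 3)).
At (0, 0): H = diag(-12, 18).
The eigenvalues have opposite signs, so H is indefinite: a saddle point.

saddle point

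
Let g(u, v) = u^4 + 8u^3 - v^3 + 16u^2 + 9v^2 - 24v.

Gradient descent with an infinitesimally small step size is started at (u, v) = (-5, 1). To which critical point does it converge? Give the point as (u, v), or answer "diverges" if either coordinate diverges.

(-4, 2)

g is separable, so gradient descent decouples: u follows -∂g/∂u, v follows -∂g/∂v.
∂g/∂u = 4u(u + 2)(u + 4); at u=-5 this is -60, so u increases.
∂g/∂v = -3(v - 4)(v - 2); at v=1 this is -9, so v increases.
u converges to its nearest critical value -4 (a local min of the u-part); v converges to 2. The iterate converges to (-4, 2).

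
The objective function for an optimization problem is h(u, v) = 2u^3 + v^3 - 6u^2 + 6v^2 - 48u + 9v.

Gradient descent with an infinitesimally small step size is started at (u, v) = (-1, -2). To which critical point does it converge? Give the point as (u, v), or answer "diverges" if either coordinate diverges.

(4, -1)

h is separable, so gradient descent decouples: u follows -∂h/∂u, v follows -∂h/∂v.
∂h/∂u = 6(u - 4)(u + 2); at u=-1 this is -30, so u increases.
∂h/∂v = 3(v + 1)(v + 3); at v=-2 this is -3, so v increases.
u converges to its nearest critical value 4 (a local min of the u-part); v converges to -1. The iterate converges to (4, -1).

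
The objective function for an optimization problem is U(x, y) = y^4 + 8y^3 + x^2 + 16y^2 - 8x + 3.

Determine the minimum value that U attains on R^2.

-13

U(x,y) separates as P(x) + Q(y) + 3, so its minimum is min P + min Q + 3.
P'(x) = 2x - 8 vanishes at x ∈ {4}; Q'(y) = 4y(y + 2)(y + 4) vanishes at y ∈ {-4, -2, 0}.
Local minima of P (where P''>0): P(4)=-16. Local minima of Q: Q(-4)=0, Q(0)=0.
So the global minimum of U is P(4) + Q(-4) + 3 = -16 + 0 + 3 = -13, attained at (4, -4).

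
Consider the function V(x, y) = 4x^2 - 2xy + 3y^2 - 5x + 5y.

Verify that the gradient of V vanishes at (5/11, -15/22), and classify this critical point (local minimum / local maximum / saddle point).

∇V = (8x - 2y - 5, -2x + 6y + 5); substituting (5/11, -15/22) gives ∇V = (0, 0), so (5/11, -15/22) is indeed a critical point.
The Hessian of V is constant: H = [[8, -2], [-2, 6]].
det(H) = 8·6 − (-2)² = 44.
det(H) > 0 and tr(H) = 14 > 0, so H is positive definite and the point is a local minimum.

local minimum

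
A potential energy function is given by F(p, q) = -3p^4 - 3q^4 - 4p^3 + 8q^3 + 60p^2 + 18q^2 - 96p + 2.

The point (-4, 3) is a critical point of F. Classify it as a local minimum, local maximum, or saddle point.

The mixed partial ∂²F/∂p∂q is 0, so the Hessian at any point is diag(F_pp, F_qq) = diag(12(-3p^2 - 2p + 10), 12(-3q^2 + 4q + 3)).
At (-4, 3): H = diag(-360, -144).
Both eigenvalues are negative, so H is negative definite: a local maximum.

local maximum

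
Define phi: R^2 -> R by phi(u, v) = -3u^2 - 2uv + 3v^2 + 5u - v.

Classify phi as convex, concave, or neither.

phi is quadratic, so its Hessian is the constant matrix H = [[-6, -2], [-2, 6]].
det(H) = -40, tr(H) = 0.
det(H) < 0, so H is indefinite: neither convex nor concave.

neither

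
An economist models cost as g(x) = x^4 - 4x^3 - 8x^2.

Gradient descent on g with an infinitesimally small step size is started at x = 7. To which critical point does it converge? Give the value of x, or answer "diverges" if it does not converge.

4

g'(x) = 4x(x - 4)(x + 1), so g'(7) = 672.
Gradient descent moves in the -g' direction, i.e. x is decreasing.
The nearest critical point in that direction is x = 4, where g'' = 80 > 0 (a local minimum). The iterate converges there.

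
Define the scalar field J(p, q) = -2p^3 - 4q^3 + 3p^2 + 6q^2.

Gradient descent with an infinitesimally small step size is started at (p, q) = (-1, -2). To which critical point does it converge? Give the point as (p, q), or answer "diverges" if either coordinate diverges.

(0, 0)

J is separable, so gradient descent decouples: p follows -∂J/∂p, q follows -∂J/∂q.
∂J/∂p = -6p(p - 1); at p=-1 this is -12, so p increases.
∂J/∂q = -12q(q - 1); at q=-2 this is -72, so q increases.
p converges to its nearest critical value 0 (a local min of the p-part); q converges to 0. The iterate converges to (0, 0).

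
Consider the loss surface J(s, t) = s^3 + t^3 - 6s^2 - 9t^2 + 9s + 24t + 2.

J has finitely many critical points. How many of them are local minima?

1

J separates as a function of s plus a function of t, so ∇J=0 decouples.
∂J/∂s = 3(s - 3)(s - 1) = 0 at s ∈ {1, 3}; ∂J/∂t = 3(t - 4)(t - 2) = 0 at t ∈ {2, 4}.
The Hessian is diagonal: diag(J_ss, J_tt). Second derivatives: J_ss(1)=-6, J_ss(3)=6; J_tt(2)=-6, J_tt(4)=6.
Local minima occur where both diagonal entries positive: (3, 4). Count: 1.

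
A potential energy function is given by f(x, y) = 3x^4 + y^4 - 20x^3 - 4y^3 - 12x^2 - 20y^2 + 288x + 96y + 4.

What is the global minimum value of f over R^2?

-691

f(x,y) separates as P(x) + Q(y) + 4, so its minimum is min P + min Q + 4.
P'(x) = 12(x - 4)(x - 3)(x + 2) vanishes at x ∈ {-2, 3, 4}; Q'(y) = 4(y - 4)(y - 2)(y + 3) vanishes at y ∈ {-3, 2, 4}.
Local minima of P (where P''>0): P(-2)=-416, P(4)=448. Local minima of Q: Q(-3)=-279, Q(4)=64.
So the global minimum of f is P(-2) + Q(-3) + 4 = -416 − 279 + 4 = -691, attained at (-2, -3).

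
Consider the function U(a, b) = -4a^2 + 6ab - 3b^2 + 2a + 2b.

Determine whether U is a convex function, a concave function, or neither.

concave

U is quadratic, so its Hessian is the constant matrix H = [[-8, 6], [6, -6]].
det(H) = 12, tr(H) = -14.
det(H) > 0 and tr(H) < 0, so H is negative definite everywhere: concave.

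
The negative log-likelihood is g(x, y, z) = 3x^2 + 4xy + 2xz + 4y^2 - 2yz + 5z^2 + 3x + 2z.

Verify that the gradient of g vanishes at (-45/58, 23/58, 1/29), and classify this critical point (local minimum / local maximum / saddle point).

∇g = (6x + 4y + 2z + 3, 4x + 8y - 2z, 2x - 2y + 10z + 2); substituting (-45/58, 23/58, 1/29) gives ∇g = (0, 0, 0), so (-45/58, 23/58, 1/29) is indeed a critical point.
The Hessian is constant: H = [[6, 4, 2], [4, 8, -2], [2, -2, 10]].
Leading principal minors: Δ₁ = 6, Δ₂ = 32, Δ₃ = 232.
All leading minors are positive, so H is positive definite: a local minimum.

local minimum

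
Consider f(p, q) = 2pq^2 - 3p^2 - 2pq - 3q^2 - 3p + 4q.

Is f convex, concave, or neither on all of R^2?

The term 2pq^2 is cubic, so the Hessian is not constant.
∂²f/∂q² = 4p - 6, which takes both signs as p varies (negative for sufficiently negative p). A diagonal entry of the Hessian changing sign means the Hessian is neither positive- nor negative-semidefinite on all of R^2.

neither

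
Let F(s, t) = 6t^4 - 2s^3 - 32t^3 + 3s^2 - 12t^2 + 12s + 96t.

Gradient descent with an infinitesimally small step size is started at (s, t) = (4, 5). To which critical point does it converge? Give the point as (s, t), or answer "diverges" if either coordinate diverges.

diverges

F is separable, so gradient descent decouples: s follows -∂F/∂s, t follows -∂F/∂t.
∂F/∂s = -6(s - 2)(s + 1); at s=4 this is -60, so s increases.
∂F/∂t = 24(t - 4)(t - 1)(t + 1); at t=5 this is 576, so t decreases.
The s-coordinate has no critical point in that direction and runs off to infinity.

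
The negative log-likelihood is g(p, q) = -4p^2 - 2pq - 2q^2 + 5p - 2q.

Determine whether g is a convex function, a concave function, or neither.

g is quadratic, so its Hessian is the constant matrix H = [[-8, -2], [-2, -4]].
det(H) = 28, tr(H) = -12.
det(H) > 0 and tr(H) < 0, so H is negative definite everywhere: concave.

concave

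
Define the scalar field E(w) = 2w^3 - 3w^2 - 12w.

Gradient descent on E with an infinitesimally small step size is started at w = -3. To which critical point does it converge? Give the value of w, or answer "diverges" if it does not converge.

E'(w) = 6(w - 2)(w + 1), so E'(-3) = 60.
Gradient descent moves in the -E' direction, i.e. w is decreasing.
There is no critical point below w=-3, and E' keeps the same sign, so the iterate runs off to −∞.

diverges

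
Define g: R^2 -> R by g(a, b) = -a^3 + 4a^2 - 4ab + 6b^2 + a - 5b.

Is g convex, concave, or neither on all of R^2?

neither

The term -a^3 is cubic, so the Hessian is not constant.
∂²g/∂a² = -6a + 8, which takes both signs as a varies (negative for sufficiently large a). A diagonal entry of the Hessian changing sign means the Hessian is neither positive- nor negative-semidefinite on all of R^2.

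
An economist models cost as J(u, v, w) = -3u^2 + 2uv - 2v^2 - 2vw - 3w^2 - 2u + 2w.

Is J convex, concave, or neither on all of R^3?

concave

J is quadratic, so its Hessian is the constant matrix H = [[-6, 2, 0], [2, -4, -2], [0, -2, -6]].
Leading principal minors: -6, 20, -96.
Signs alternate −, +, − ⇒ H ≺ 0 ⇒ concave.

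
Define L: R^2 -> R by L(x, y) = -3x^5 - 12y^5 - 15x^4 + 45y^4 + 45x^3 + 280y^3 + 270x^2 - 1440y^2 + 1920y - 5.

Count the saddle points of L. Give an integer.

8

L separates as a function of x plus a function of y, so ∇L=0 decouples.
∂L/∂x = -15x(x - 3)(x + 3)(x + 4) = 0 at x ∈ {-4, -3, 0, 3}; ∂L/∂y = -60(y - 4)(y - 2)(y - 1)(y + 4) = 0 at y ∈ {-4, 1, 2, 4}.
The Hessian is diagonal: diag(L_xx, L_yy). Second derivatives: L_xx(-4)=420, L_xx(-3)=-270, L_xx(0)=540, L_xx(3)=-1890; L_yy(-4)=14400, L_yy(1)=-900, L_yy(2)=720, L_yy(4)=-2880.
Saddle points occur where the two diagonal entries have opposite signs: (-4, 1), (-4, 4), (-3, -4), (-3, 2), (0, 1), (0, 4), (3, -4), (3, 2). Count: 8.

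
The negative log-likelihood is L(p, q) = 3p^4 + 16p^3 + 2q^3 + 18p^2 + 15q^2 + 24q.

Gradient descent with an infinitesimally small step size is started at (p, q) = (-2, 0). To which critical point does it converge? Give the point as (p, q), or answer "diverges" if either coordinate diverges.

L is separable, so gradient descent decouples: p follows -∂L/∂p, q follows -∂L/∂q.
∂L/∂p = 12p(p + 1)(p + 3); at p=-2 this is 24, so p decreases.
∂L/∂q = 6(q + 1)(q + 4); at q=0 this is 24, so q decreases.
p converges to its nearest critical value -3 (a local min of the p-part); q converges to -1. The iterate converges to (-3, -1).

(-3, -1)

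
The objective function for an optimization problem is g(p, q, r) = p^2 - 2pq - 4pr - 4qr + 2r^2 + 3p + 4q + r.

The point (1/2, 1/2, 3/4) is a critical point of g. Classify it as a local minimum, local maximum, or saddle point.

The Hessian is constant: H = [[2, -2, -4], [-2, 0, -4], [-4, -4, 4]].
Leading principal minors: Δ₁ = 2, Δ₂ = -4, Δ₃ = -112.
The minors fit neither the all-positive nor the alternating-sign pattern, so H is indefinite: a saddle point.

saddle point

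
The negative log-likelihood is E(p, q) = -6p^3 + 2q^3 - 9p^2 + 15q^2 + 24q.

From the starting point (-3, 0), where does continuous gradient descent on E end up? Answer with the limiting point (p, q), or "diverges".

E is separable, so gradient descent decouples: p follows -∂E/∂p, q follows -∂E/∂q.
∂E/∂p = -18p(p + 1); at p=-3 this is -108, so p increases.
∂E/∂q = 6(q + 1)(q + 4); at q=0 this is 24, so q decreases.
p converges to its nearest critical value -1 (a local min of the p-part); q converges to -1. The iterate converges to (-1, -1).

(-1, -1)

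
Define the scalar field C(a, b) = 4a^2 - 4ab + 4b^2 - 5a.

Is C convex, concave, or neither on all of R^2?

C is quadratic, so its Hessian is the constant matrix H = [[8, -4], [-4, 8]].
det(H) = 48, tr(H) = 16.
det(H) > 0 and tr(H) > 0, so H is positive definite everywhere: convex.

convex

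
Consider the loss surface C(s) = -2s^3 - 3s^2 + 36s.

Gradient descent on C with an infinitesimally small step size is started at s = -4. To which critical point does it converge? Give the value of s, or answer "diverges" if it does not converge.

C'(s) = -6(s - 2)(s + 3), so C'(-4) = -36.
Gradient descent moves in the -C' direction, i.e. s is increasing.
The nearest critical point in that direction is s = -3, where C'' = 30 > 0 (a local minimum). The iterate converges there.

-3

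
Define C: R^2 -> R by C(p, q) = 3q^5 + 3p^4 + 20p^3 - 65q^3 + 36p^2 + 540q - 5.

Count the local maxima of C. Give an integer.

2

C separates as a function of p plus a function of q, so ∇C=0 decouples.
∂C/∂p = 12p(p + 2)(p + 3) = 0 at p ∈ {-3, -2, 0}; ∂C/∂q = 15(q - 3)(q - 2)(q + 2)(q + 3) = 0 at q ∈ {-3, -2, 2, 3}.
The Hessian is diagonal: diag(C_pp, C_qq). Second derivatives: C_pp(-3)=36, C_pp(-2)=-24, C_pp(0)=72; C_qq(-3)=-450, C_qq(-2)=300, C_qq(2)=-300, C_qq(3)=450.
Local maxima occur where both diagonal entries negative: (-2, -3), (-2, 2). Count: 2.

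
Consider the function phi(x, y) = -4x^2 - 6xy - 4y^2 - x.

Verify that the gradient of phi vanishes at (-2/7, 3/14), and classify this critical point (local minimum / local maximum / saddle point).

∇phi = (-8x - 6y - 1, -6x - 8y); substituting (-2/7, 3/14) gives ∇phi = (0, 0), so (-2/7, 3/14) is indeed a critical point.
The Hessian of phi is constant: H = [[-8, -6], [-6, -8]].
det(H) = (-8)·(-8) − (-6)² = 28.
det(H) > 0 and tr(H) = -16 < 0, so H is negative definite and the point is a local maximum.

local maximum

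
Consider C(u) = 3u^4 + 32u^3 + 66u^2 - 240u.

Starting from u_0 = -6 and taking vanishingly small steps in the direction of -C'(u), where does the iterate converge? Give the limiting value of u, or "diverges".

-5

C'(u) = 12(u - 1)(u + 4)(u + 5), so C'(-6) = -168.
Gradient descent moves in the -C' direction, i.e. u is increasing.
The nearest critical point in that direction is u = -5, where C'' = 72 > 0 (a local minimum). The iterate converges there.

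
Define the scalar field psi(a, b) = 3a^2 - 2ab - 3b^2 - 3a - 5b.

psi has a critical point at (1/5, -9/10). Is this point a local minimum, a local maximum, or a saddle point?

The Hessian of psi is constant: H = [[6, -2], [-2, -6]].
det(H) = 6·(-6) − (-2)² = -40.
Since det(H) < 0, H is indefinite and the critical point is a saddle point.

saddle point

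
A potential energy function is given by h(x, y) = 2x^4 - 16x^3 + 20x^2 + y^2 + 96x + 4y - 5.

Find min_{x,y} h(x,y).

-67

h(x,y) separates as P(x) + Q(y) − 5, so its minimum is min P + min Q − 5.
P'(x) = 8(x - 4)(x - 3)(x + 1) vanishes at x ∈ {-1, 3, 4}; Q'(y) = 2y + 4 vanishes at y ∈ {-2}.
Local minima of P (where P''>0): P(-1)=-58, P(4)=192. Local minima of Q: Q(-2)=-4.
So the global minimum of h is P(-1) + Q(-2) − 5 = -58 − 4 − 5 = -67, attained at (-1, -2).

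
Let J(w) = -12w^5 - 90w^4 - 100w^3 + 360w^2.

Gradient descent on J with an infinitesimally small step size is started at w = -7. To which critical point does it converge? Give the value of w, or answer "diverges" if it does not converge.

-4

J'(w) = -60w(w - 1)(w + 3)(w + 4), so J'(-7) = -40320.
Gradient descent moves in the -J' direction, i.e. w is increasing.
The nearest critical point in that direction is w = -4, where J'' = 1200 > 0 (a local minimum). The iterate converges there.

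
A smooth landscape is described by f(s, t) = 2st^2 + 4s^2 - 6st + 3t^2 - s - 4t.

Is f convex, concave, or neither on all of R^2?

The term 2st^2 is cubic, so the Hessian is not constant.
∂²f/∂t² = 4s + 6, which takes both signs as s varies (negative for sufficiently negative s). A diagonal entry of the Hessian changing sign means the Hessian is neither positive- nor negative-semidefinite on all of R^2.

neither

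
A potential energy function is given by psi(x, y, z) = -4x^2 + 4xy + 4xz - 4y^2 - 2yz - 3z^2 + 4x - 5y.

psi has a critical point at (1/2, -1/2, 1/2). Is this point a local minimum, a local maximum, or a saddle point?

The Hessian is constant: H = [[-8, 4, 4], [4, -8, -2], [4, -2, -6]].
Leading principal minors: Δ₁ = -8, Δ₂ = 48, Δ₃ = -192.
The minors alternate sign starting negative (−, +, −), so H is negative definite: a local maximum.

local maximum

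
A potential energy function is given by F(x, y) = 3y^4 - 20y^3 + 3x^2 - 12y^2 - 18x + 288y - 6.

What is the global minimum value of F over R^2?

-449

F(x,y) separates as P(x) + Q(y) − 6, so its minimum is min P + min Q − 6.
P'(x) = 6x - 18 vanishes at x ∈ {3}; Q'(y) = 12(y - 4)(y - 3)(y + 2) vanishes at y ∈ {-2, 3, 4}.
Local minima of P (where P''>0): P(3)=-27. Local minima of Q: Q(-2)=-416, Q(4)=448.
So the global minimum of F is P(3) + Q(-2) − 6 = -27 − 416 − 6 = -449, attained at (3, -2).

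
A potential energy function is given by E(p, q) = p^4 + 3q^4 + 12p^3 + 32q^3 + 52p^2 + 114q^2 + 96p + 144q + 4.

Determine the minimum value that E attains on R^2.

-119

E(p,q) separates as A(p) + B(q) + 4, so its minimum is min A + min B + 4.
A'(p) = 4(p + 2)(p + 3)(p + 4) vanishes at p ∈ {-4, -3, -2}; B'(q) = 12(q + 1)(q + 3)(q + 4) vanishes at q ∈ {-4, -3, -1}.
Local minima of A (where A''>0): A(-4)=-64, A(-2)=-64. Local minima of B: B(-4)=-32, B(-1)=-59.
So the global minimum of E is A(-4) + B(-1) + 4 = -64 − 59 + 4 = -119, attained at (-4, -1).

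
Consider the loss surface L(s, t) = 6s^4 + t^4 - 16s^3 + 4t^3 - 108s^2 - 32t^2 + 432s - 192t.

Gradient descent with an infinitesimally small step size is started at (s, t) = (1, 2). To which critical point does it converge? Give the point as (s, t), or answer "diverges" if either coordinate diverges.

L is separable, so gradient descent decouples: s follows -∂L/∂s, t follows -∂L/∂t.
∂L/∂s = 24(s - 3)(s - 2)(s + 3); at s=1 this is 192, so s decreases.
∂L/∂t = 4(t - 4)(t + 3)(t + 4); at t=2 this is -240, so t increases.
s converges to its nearest critical value -3 (a local min of the s-part); t converges to 4. The iterate converges to (-3, 4).

(-3, 4)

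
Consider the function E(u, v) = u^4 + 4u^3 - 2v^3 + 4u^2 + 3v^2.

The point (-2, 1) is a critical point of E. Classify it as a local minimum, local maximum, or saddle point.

saddle point

The mixed partial ∂²E/∂u∂v is 0, so the Hessian at any point is diag(E_uu, E_vv) = diag(4(3u^2 + 6u + 2), 6(-2v + 1)).
At (-2, 1): H = diag(8, -6).
The eigenvalues have opposite signs, so H is indefinite: a saddle point.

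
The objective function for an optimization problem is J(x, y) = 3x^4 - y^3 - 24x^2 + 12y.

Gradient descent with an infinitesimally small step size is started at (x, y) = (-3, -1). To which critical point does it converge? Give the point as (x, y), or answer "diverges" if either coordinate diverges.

J is separable, so gradient descent decouples: x follows -∂J/∂x, y follows -∂J/∂y.
∂J/∂x = 12x(x - 2)(x + 2); at x=-3 this is -180, so x increases.
∂J/∂y = -3(y - 2)(y + 2); at y=-1 this is 9, so y decreases.
x converges to its nearest critical value -2 (a local min of the x-part); y converges to -2. The iterate converges to (-2, -2).

(-2, -2)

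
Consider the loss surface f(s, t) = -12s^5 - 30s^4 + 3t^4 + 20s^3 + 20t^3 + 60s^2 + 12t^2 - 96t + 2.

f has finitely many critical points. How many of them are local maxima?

f separates as a function of s plus a function of t, so ∇f=0 decouples.
∂f/∂s = -60s(s - 1)(s + 1)(s + 2) = 0 at s ∈ {-2, -1, 0, 1}; ∂f/∂t = 12(t - 1)(t + 2)(t + 4) = 0 at t ∈ {-4, -2, 1}.
The Hessian is diagonal: diag(f_ss, f_tt). Second derivatives: f_ss(-2)=360, f_ss(-1)=-120, f_ss(0)=120, f_ss(1)=-360; f_tt(-4)=120, f_tt(-2)=-72, f_tt(1)=180.
Local maxima occur where both diagonal entries negative: (-1, -2), (1, -2). Count: 2.

2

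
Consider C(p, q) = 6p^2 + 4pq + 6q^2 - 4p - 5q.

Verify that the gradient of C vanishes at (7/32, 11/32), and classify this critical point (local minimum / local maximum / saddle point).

local minimum

∇C = (12p + 4q - 4, 4p + 12q - 5); substituting (7/32, 11/32) gives ∇C = (0, 0), so (7/32, 11/32) is indeed a critical point.
The Hessian of C is constant: H = [[12, 4], [4, 12]].
det(H) = 12·12 − 4² = 128.
det(H) > 0 and tr(H) = 24 > 0, so H is positive definite and the point is a local minimum.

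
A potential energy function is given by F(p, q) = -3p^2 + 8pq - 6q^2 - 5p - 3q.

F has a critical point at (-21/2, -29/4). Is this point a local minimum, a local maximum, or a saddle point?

local maximum

The Hessian of F is constant: H = [[-6, 8], [8, -12]].
det(H) = (-6)·(-12) − 8² = 8.
det(H) > 0 and tr(H) = -18 < 0, so H is negative definite and the point is a local maximum.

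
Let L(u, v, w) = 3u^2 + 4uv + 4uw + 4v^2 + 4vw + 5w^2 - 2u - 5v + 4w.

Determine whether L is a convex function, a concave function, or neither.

L is quadratic, so its Hessian is the constant matrix H = [[6, 4, 4], [4, 8, 4], [4, 4, 10]].
Leading principal minors: 6, 32, 224.
All positive ⇒ H ≻ 0 ⇒ convex.

convex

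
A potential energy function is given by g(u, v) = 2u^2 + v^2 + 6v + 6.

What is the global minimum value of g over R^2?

g(u,v) separates as P(u) + Q(v) + 6, so its minimum is min P + min Q + 6.
P'(u) = 4u vanishes at u ∈ {0}; Q'(v) = 2v + 6 vanishes at v ∈ {-3}.
Local minima of P (where P''>0): P(0)=0. Local minima of Q: Q(-3)=-9.
So the global minimum of g is P(0) + Q(-3) + 6 = 0 − 9 + 6 = -3, attained at (0, -3).

-3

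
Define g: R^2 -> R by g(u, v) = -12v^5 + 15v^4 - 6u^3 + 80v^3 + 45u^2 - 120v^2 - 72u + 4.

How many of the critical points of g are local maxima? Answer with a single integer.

g separates as a function of u plus a function of v, so ∇g=0 decouples.
∂g/∂u = -18(u - 4)(u - 1) = 0 at u ∈ {1, 4}; ∂g/∂v = -60v(v - 2)(v - 1)(v + 2) = 0 at v ∈ {-2, 0, 1, 2}.
The Hessian is diagonal: diag(g_uu, g_vv). Second derivatives: g_uu(1)=54, g_uu(4)=-54; g_vv(-2)=1440, g_vv(0)=-240, g_vv(1)=180, g_vv(2)=-480.
Local maxima occur where both diagonal entries negative: (4, 0), (4, 2). Count: 2.

2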